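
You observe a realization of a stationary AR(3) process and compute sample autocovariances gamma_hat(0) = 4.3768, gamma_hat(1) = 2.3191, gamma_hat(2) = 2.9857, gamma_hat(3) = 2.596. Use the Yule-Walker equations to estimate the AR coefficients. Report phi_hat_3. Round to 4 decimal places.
\hat\phi_{3} = 0.2780

The Yule-Walker equations for an AR(p) process read, in matrix form,
  Gamma_p phi = r_p,   with   (Gamma_p)_{ij} = gamma(|i - j|),
                       (r_p)_i = gamma(i),   i,j = 1..p.
Substitute the sample gammas (Toeplitz matrix and right-hand side of size 3):
  Gamma_p = [[4.3768, 2.3191, 2.9857], [2.3191, 4.3768, 2.3191], [2.9857, 2.3191, 4.3768]]
  r_p     = [2.3191, 2.9857, 2.596]
Written out (R1..R3):
  (R1) 4.3768 phi_1 + 2.3191 phi_2 + 2.9857 phi_3 = 2.3191
  (R2) 2.3191 phi_1 + 4.3768 phi_2 + 2.3191 phi_3 = 2.9857
  (R3) 2.9857 phi_1 + 2.3191 phi_2 + 4.3768 phi_3 = 2.596
Gaussian elimination:
  R2 <- R2 - (2.3191/4.3768) R1 = R2 - (0.529862) R1:  3.147997 phi_2 + 0.737091 phi_3 = 1.756897
  R3 <- R3 - (2.9857/4.3768) R1 = R3 - (0.682165) R1:  0.737091 phi_2 + 2.34006 phi_3 = 1.013991
  R3 <- R3 - (0.737091/3.147997) R2 = R3 - (0.234146) R2:  2.167473 phi_3 = 0.602621
Back-substitution:
  phi_hat_3 = 0.602621 / 2.167473 = 0.278029
  phi_hat_2 = (1.756897 - (0.737091)(0.278029)) / 3.147997 = 0.493001
  phi_hat_1 = (2.3191 - (2.3191)(0.493001) - (2.9857)(0.278029)) / 4.3768 = 0.078978
So phi_hat = [0.0790, 0.4930, 0.2780].
Therefore phi_hat_3 = 0.2780.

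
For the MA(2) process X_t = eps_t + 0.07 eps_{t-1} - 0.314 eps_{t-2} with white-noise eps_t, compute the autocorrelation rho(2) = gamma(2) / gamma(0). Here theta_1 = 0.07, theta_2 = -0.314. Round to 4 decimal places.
\rho(2) = -0.2846

For an MA(q) process with theta_0 = 1, the autocovariance is
  gamma(k) = sigma^2 * sum_{i=0..q-k} theta_i * theta_{i+k},
and rho(k) = gamma(k) / gamma(0). Sigma^2 cancels.
  numerator   = (1)*(-0.314) = -0.314.
  denominator = (1)^2 + (0.07)^2 + (-0.314)^2 = 1.103496.
  rho(2) = -0.314 / 1.103496 = -0.2846.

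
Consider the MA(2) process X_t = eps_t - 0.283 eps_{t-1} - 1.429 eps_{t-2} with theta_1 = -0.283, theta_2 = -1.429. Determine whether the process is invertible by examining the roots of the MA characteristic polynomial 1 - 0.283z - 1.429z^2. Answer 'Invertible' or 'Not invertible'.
\text{Not invertible}

The MA(q) characteristic polynomial is P(z) = 1 - 0.283z - 1.429z^2.
Invertibility requires all roots to lie outside the unit circle, i.e. |z| > 1 for every root.
Set 1 + (-0.283) z + (-1.429) z^2 = 0, i.e. a z^2 + b z + c = 0 with a = -1.429, b = -0.283, c = 1.
Discriminant D = b^2 - 4ac = (-0.283)^2 - 4*(-1.429)*1 = 0.080089 - (-5.716) = 5.796089.
D >= 0, so the roots are real: z = (-b +/- sqrt(D)) / (2a) = (0.283 +/- 2.407507) / (-2.858).
  z_1 = (0.283 + 2.407507) / (-2.858) = -0.9414,   |z_1| = 0.9414.
  z_2 = (0.283 - 2.407507) / (-2.858) = 0.7434,   |z_2| = 0.7434.
Moduli of all roots: 0.9414, 0.7434.
All moduli strictly greater than 1? No.
Verdict: Not invertible.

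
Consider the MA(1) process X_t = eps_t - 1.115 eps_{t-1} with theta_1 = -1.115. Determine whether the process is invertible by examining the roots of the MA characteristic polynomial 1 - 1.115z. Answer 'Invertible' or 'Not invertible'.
\text{Not invertible}

The MA(q) characteristic polynomial is P(z) = 1 - 1.115z.
Invertibility requires all roots to lie outside the unit circle, i.e. |z| > 1 for every root.
This is linear in z: 1 + (-1.115) z = 0  =>  z = -1/(-1.115) = 0.896861,  |z| = 0.896861.
Moduli of all roots: 0.8969.
All moduli strictly greater than 1? No.
Verdict: Not invertible.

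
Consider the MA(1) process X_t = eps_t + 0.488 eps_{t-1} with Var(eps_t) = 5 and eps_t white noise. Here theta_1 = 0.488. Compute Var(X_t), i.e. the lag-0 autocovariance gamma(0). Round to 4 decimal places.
\gamma(0) = 6.1907

For an MA(q) process X_t = eps_t + sum_i theta_i eps_{t-i} with
Var(eps_t) = sigma^2, the variance is
  gamma(0) = sigma^2 * (1 + sum_i theta_i^2).
  sum_i theta_i^2 = (0.488)^2 = 0.238144.
  gamma(0) = 5 * (1 + 0.238144) = 5 * 1.238144 = 6.19072, which rounds to 6.1907.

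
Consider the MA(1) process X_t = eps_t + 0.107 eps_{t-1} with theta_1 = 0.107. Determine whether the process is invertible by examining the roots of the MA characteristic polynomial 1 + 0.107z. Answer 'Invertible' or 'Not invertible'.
\text{Invertible}

The MA(q) characteristic polynomial is P(z) = 1 + 0.107z.
Invertibility requires all roots to lie outside the unit circle, i.e. |z| > 1 for every root.
This is linear in z: 1 + (0.107) z = 0  =>  z = -1/(0.107) = -9.345794,  |z| = 9.345794.
Moduli of all roots: 9.3458.
All moduli strictly greater than 1? Yes.
Verdict: Invertible.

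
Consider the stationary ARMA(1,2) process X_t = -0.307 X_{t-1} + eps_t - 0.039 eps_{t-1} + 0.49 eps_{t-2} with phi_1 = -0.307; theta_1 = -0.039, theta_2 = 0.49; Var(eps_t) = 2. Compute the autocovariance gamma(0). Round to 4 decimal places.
\gamma(0) = 3.0244

Multiply the model equation by X_{t-k} and take expectations. With theta_0 = psi_0 = 1 and psi_j the MA(infinity) weights, this gives
  gamma(k) - sum_i phi_i gamma(k-i) = c_k,
  c_k = sigma^2 * sum_{j=k..q} theta_j psi_{j-k}   (c_k = 0 for k > q),
using gamma(-m) = gamma(m).
psi-weights needed (psi_j = theta_j + sum_i phi_i psi_{j-i}):
  psi_1 = theta_1 + phi_1 = -0.039 + (-0.307) = -0.346
  psi_2 = theta_2 + phi_1 psi_1 = 0.49 + (-0.307)(-0.346) = 0.596222
Right-hand sides:
  c_0 = sigma^2 (1 + theta_1 psi_1 + theta_2 psi_2) = 2 * (1 + (-0.039)(-0.346) + (0.49)(0.596222)) = 2 * 1.305643 = 2.611286
  c_1 = sigma^2 (theta_1 + theta_2 psi_1) = 2 * (-0.039 + (0.49)(-0.346)) = -0.41708
  c_2 = sigma^2 theta_2 = 2 * (0.49) = 0.98
Equations for k = 0 and k = 1 (AR order 1):
  gamma(0) = phi_1 gamma(1) + c_0
  gamma(1) = phi_1 gamma(0) + c_1
Substituting the second into the first: gamma(0) (1 - phi_1^2) = c_0 + phi_1 c_1, so
  gamma(0) = (c_0 + phi_1 c_1) / (1 - phi_1^2) = (2.611286 + (-0.307)(-0.41708)) / (1 - (-0.307)^2) = 2.739329 / 0.905751 = 3.024373.
Therefore gamma(0) = 3.0244 (to 4 decimal places).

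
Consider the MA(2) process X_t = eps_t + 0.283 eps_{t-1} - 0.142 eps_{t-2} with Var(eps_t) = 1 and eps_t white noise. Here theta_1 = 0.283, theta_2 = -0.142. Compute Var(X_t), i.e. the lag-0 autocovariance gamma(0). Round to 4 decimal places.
\gamma(0) = 1.1003

For an MA(q) process X_t = eps_t + sum_i theta_i eps_{t-i} with
Var(eps_t) = sigma^2, the variance is
  gamma(0) = sigma^2 * (1 + sum_i theta_i^2).
  sum_i theta_i^2 = (0.283)^2 + (-0.142)^2 = 0.080089 + 0.020164 = 0.100253.
  gamma(0) = 1 * (1 + 0.100253) = 1 * 1.100253 = 1.100253, which rounds to 1.1003.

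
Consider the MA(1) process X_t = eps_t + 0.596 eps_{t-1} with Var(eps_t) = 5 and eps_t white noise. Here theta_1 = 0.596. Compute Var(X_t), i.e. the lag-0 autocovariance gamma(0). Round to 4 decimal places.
\gamma(0) = 6.7761

For an MA(q) process X_t = eps_t + sum_i theta_i eps_{t-i} with
Var(eps_t) = sigma^2, the variance is
  gamma(0) = sigma^2 * (1 + sum_i theta_i^2).
  sum_i theta_i^2 = (0.596)^2 = 0.355216.
  gamma(0) = 5 * (1 + 0.355216) = 5 * 1.355216 = 6.77608, which rounds to 6.7761.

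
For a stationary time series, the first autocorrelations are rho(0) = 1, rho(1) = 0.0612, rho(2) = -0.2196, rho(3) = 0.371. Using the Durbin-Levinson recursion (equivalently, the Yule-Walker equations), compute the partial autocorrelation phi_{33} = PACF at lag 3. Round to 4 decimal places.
\phi_{33} = 0.4240

The PACF at lag k is phi_{kk}, the last component of the solution
to the Yule-Walker system G_k phi = r_k where
  (G_k)_{ij} = rho(|i - j|), (r_k)_i = rho(i), i,j = 1..k.
Equivalently, Durbin-Levinson gives phi_{kk} iteratively:
  phi_{11} = rho(1)
  phi_{kk} = [rho(k) - sum_{j=1..k-1} phi_{k-1,j} rho(k-j)]
            / [1 - sum_{j=1..k-1} phi_{k-1,j} rho(j)],
  phi_{k,j} = phi_{k-1,j} - phi_{kk} phi_{k-1,k-j},  j = 1..k-1.
Step k = 1:
  phi_11 = rho(1) = 0.0612.
Step k = 2:
  phi_22 = [rho(2) - phi_11 rho(1)] / [1 - phi_11 rho(1)] = [-0.2196 - (0.0612)(0.0612)] / [1 - (0.0612)(0.0612)]
         = -0.22334544 / 0.99625456 = -0.224185.
  Update: phi_21 = phi_11 - phi_22 phi_11 = 0.0612 - (-0.224185)(0.0612) = 0.07492.
Step k = 3:
  phi_33 = [rho(3) - phi_21 rho(2) - phi_22 rho(1)] / [1 - phi_21 rho(1) - phi_22 rho(2)]
    numerator   = 0.371 - (0.07492)(-0.2196) - (-0.224185)(0.0612) = 0.40117259
    denominator = 1 - (0.07492)(0.0612) - (-0.224185)(-0.2196) = 0.94618384
  phi_33 = 0.40117259 / 0.94618384 = 0.424.
Therefore phi_{33} = 0.4240.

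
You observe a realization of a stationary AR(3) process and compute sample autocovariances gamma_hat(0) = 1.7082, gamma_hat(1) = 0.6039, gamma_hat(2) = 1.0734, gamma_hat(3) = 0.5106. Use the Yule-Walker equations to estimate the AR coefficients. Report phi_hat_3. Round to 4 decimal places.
\hat\phi_{3} = 0.0020

The Yule-Walker equations for an AR(p) process read, in matrix form,
  Gamma_p phi = r_p,   with   (Gamma_p)_{ij} = gamma(|i - j|),
                       (r_p)_i = gamma(i),   i,j = 1..p.
Substitute the sample gammas (Toeplitz matrix and right-hand side of size 3):
  Gamma_p = [[1.7082, 0.6039, 1.0734], [0.6039, 1.7082, 0.6039], [1.0734, 0.6039, 1.7082]]
  r_p     = [0.6039, 1.0734, 0.5106]
Written out (R1..R3):
  (R1) 1.7082 phi_1 + 0.6039 phi_2 + 1.0734 phi_3 = 0.6039
  (R2) 0.6039 phi_1 + 1.7082 phi_2 + 0.6039 phi_3 = 1.0734
  (R3) 1.0734 phi_1 + 0.6039 phi_2 + 1.7082 phi_3 = 0.5106
Gaussian elimination:
  R2 <- R2 - (0.6039/1.7082) R1 = R2 - (0.35353) R1:  1.494703 phi_2 + 0.224421 phi_3 = 0.859903
  R3 <- R3 - (1.0734/1.7082) R1 = R3 - (0.628381) R1:  0.224421 phi_2 + 1.033696 phi_3 = 0.131121
  R3 <- R3 - (0.224421/1.494703) R2 = R3 - (0.150144) R2:  1.000001 phi_3 = 0.002011
Back-substitution:
  phi_hat_3 = 0.002011 / 1.000001 = 0.002011
  phi_hat_2 = (0.859903 - (0.224421)(0.002011)) / 1.494703 = 0.574998
  phi_hat_1 = (0.6039 - (0.6039)(0.574998) - (1.0734)(0.002011)) / 1.7082 = 0.148987
So phi_hat = [0.1490, 0.5750, 0.0020].
Therefore phi_hat_3 = 0.0020.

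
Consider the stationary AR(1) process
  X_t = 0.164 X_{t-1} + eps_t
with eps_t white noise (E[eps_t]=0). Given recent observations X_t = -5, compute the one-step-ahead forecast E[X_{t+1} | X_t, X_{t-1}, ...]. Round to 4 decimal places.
E[X_{t+1} \mid \mathcal F_t] = -0.8200

For an AR(p) model X_t = c + sum_i phi_i X_{t-i} + eps_t, the
one-step-ahead conditional mean is
  E[X_{t+1} | X_t, ...] = c + sum_i phi_i X_{t+1-i}.
Substitute known values:
  E[X_{t+1} | ...] = (0.164) * (-5)
                   = -0.8200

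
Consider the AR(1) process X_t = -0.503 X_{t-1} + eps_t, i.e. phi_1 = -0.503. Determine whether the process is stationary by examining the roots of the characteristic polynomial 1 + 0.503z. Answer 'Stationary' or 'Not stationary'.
\text{Stationary}

The AR(p) characteristic polynomial is P(z) = 1 + 0.503z.
Stationarity requires all roots to lie outside the unit circle, i.e. |z| > 1 for every root.
This is linear in z: 1 + (0.503) z = 0  =>  z = -1/(0.503) = -1.988072,  |z| = 1.988072.
Moduli of all roots: 1.9881.
All moduli strictly greater than 1? Yes.
Verdict: Stationary.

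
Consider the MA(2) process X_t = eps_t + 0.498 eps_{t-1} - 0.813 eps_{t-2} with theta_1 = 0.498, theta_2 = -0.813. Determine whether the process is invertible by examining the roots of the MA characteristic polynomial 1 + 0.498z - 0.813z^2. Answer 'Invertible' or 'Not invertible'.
\text{Not invertible}

The MA(q) characteristic polynomial is P(z) = 1 + 0.498z - 0.813z^2.
Invertibility requires all roots to lie outside the unit circle, i.e. |z| > 1 for every root.
Set 1 + (0.498) z + (-0.813) z^2 = 0, i.e. a z^2 + b z + c = 0 with a = -0.813, b = 0.498, c = 1.
Discriminant D = b^2 - 4ac = (0.498)^2 - 4*(-0.813)*1 = 0.248004 - (-3.252) = 3.500004.
D >= 0, so the roots are real: z = (-b +/- sqrt(D)) / (2a) = (-0.498 +/- 1.87083) / (-1.626).
  z_1 = (-0.498 + 1.87083) / (-1.626) = -0.8443,   |z_1| = 0.8443.
  z_2 = (-0.498 - 1.87083) / (-1.626) = 1.4568,   |z_2| = 1.4568.
Moduli of all roots: 0.8443, 1.4568.
All moduli strictly greater than 1? No.
Verdict: Not invertible.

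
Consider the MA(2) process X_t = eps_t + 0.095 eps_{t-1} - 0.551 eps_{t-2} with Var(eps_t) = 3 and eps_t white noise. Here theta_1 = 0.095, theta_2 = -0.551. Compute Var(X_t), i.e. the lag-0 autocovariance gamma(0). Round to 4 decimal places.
\gamma(0) = 3.9379

For an MA(q) process X_t = eps_t + sum_i theta_i eps_{t-i} with
Var(eps_t) = sigma^2, the variance is
  gamma(0) = sigma^2 * (1 + sum_i theta_i^2).
  sum_i theta_i^2 = (0.095)^2 + (-0.551)^2 = 0.009025 + 0.303601 = 0.312626.
  gamma(0) = 3 * (1 + 0.312626) = 3 * 1.312626 = 3.937878, which rounds to 3.9379.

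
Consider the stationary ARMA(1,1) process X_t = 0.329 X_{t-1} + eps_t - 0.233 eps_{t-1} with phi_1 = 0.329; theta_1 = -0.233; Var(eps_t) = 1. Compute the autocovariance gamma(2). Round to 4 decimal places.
\gamma(2) = 0.0327

Multiply the model equation by X_{t-k} and take expectations. With theta_0 = psi_0 = 1 and psi_j the MA(infinity) weights, this gives
  gamma(k) - sum_i phi_i gamma(k-i) = c_k,
  c_k = sigma^2 * sum_{j=k..q} theta_j psi_{j-k}   (c_k = 0 for k > q),
using gamma(-m) = gamma(m).
psi-weights needed (psi_j = theta_j + sum_i phi_i psi_{j-i}):
  psi_1 = theta_1 + phi_1 = -0.233 + (0.329) = 0.096
Right-hand sides:
  c_0 = sigma^2 (1 + theta_1 psi_1) = 1 * (1 + (-0.233)(0.096)) = 1 * 0.977632 = 0.977632
  c_1 = sigma^2 theta_1 = 1 * (-0.233) = -0.233
  c_2 = 0
Equations for k = 0 and k = 1 (AR order 1):
  gamma(0) = phi_1 gamma(1) + c_0
  gamma(1) = phi_1 gamma(0) + c_1
Substituting the second into the first: gamma(0) (1 - phi_1^2) = c_0 + phi_1 c_1, so
  gamma(0) = (c_0 + phi_1 c_1) / (1 - phi_1^2) = (0.977632 + (0.329)(-0.233)) / (1 - (0.329)^2) = 0.900975 / 0.891759 = 1.010335.
  gamma(1) = phi_1 gamma(0) + c_1 = (0.329)(1.010335) + (-0.233) = 0.0994.
For k = 2 (> q): gamma(2) = phi_1 gamma(1) = (0.329)(0.0994) = 0.032703.
Therefore gamma(2) = 0.0327 (to 4 decimal places).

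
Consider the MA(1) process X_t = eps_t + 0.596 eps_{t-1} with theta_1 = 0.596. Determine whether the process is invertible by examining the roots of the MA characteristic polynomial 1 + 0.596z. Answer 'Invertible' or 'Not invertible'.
\text{Invertible}

The MA(q) characteristic polynomial is P(z) = 1 + 0.596z.
Invertibility requires all roots to lie outside the unit circle, i.e. |z| > 1 for every root.
This is linear in z: 1 + (0.596) z = 0  =>  z = -1/(0.596) = -1.677852,  |z| = 1.677852.
Moduli of all roots: 1.6779.
All moduli strictly greater than 1? Yes.
Verdict: Invertible.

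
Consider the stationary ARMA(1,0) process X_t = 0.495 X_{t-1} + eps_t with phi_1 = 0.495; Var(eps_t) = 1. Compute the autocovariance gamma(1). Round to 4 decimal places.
\gamma(1) = 0.6557

Multiply the model equation by X_{t-k} and take expectations. With theta_0 = psi_0 = 1 and psi_j the MA(infinity) weights, this gives
  gamma(k) - sum_i phi_i gamma(k-i) = c_k,
  c_k = sigma^2 * sum_{j=k..q} theta_j psi_{j-k}   (c_k = 0 for k > q),
using gamma(-m) = gamma(m).
Pure AR (q = 0): c_0 = sigma^2 = 1, c_k = 0 for k >= 1.
Equations for k = 0 and k = 1 (AR order 1):
  gamma(0) = phi_1 gamma(1) + c_0
  gamma(1) = phi_1 gamma(0) + c_1
Substituting the second into the first: gamma(0) (1 - phi_1^2) = c_0 + phi_1 c_1, so
  gamma(0) = c_0 / (1 - phi_1^2) = 1 / (1 - (0.495)^2) = 1 / 0.754975 = 1.324547.
  gamma(1) = phi_1 gamma(0) = (0.495)(1.324547) = 0.655651.
Therefore gamma(1) = 0.6557 (to 4 decimal places).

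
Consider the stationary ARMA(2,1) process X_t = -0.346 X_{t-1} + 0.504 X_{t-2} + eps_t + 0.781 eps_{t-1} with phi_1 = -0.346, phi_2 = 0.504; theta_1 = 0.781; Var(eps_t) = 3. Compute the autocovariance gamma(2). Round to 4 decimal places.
\gamma(2) = 1.4037

Multiply the model equation by X_{t-k} and take expectations. With theta_0 = psi_0 = 1 and psi_j the MA(infinity) weights, this gives
  gamma(k) - sum_i phi_i gamma(k-i) = c_k,
  c_k = sigma^2 * sum_{j=k..q} theta_j psi_{j-k}   (c_k = 0 for k > q),
using gamma(-m) = gamma(m).
psi-weights needed (psi_j = theta_j + sum_i phi_i psi_{j-i}):
  psi_1 = theta_1 + phi_1 = 0.781 + (-0.346) = 0.435
Right-hand sides:
  c_0 = sigma^2 (1 + theta_1 psi_1) = 3 * (1 + (0.781)(0.435)) = 3 * 1.339735 = 4.019205
  c_1 = sigma^2 theta_1 = 3 * (0.781) = 2.343
  c_2 = 0
Equations for k = 0, 1, 2 (AR order 2, c_2 = 0):
  (E0) gamma(0) = phi_1 gamma(1) + phi_2 gamma(2) + c_0
  (E1) gamma(1) = phi_1 gamma(0) + phi_2 gamma(1) + c_1
  (E2) gamma(2) = phi_1 gamma(1) + phi_2 gamma(0)
From (E1): gamma(1) = A gamma(0) + B with
  A = phi_1 / (1 - phi_2) = -0.346 / 0.496 = -0.697581,   B = c_1 / (1 - phi_2) = 2.343 / 0.496 = 4.72379.
Insert (E2) into (E0): gamma(0) (1 - phi_2^2) = phi_1 (1 + phi_2) gamma(1) + c_0.
  phi_1 (1 + phi_2) = (-0.346)(1.504) = -0.520384,   1 - phi_2^2 = 0.745984.
Replace gamma(1) by A gamma(0) + B and collect gamma(0):
  gamma(0) [0.745984 - (-0.520384)(-0.697581)] = (-0.520384)(4.72379) + 4.019205
  gamma(0) * 0.382974 = 1.56102
  gamma(0) = 1.56102 / 0.382974 = 4.076045.
  gamma(1) = A gamma(0) + B = (-0.697581)(4.076045) + (4.72379) = 1.88042.
  gamma(2) = phi_1 gamma(1) + phi_2 gamma(0) = (-0.346)(1.88042) + (0.504)(4.076045) = 1.403701.
Therefore gamma(2) = 1.4037 (to 4 decimal places).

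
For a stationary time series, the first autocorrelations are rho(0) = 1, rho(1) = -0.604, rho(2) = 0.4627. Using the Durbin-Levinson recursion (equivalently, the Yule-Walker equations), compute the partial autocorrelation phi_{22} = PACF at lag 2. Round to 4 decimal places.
\phi_{22} = 0.1541

The PACF at lag k is phi_{kk}, the last component of the solution
to the Yule-Walker system G_k phi = r_k where
  (G_k)_{ij} = rho(|i - j|), (r_k)_i = rho(i), i,j = 1..k.
Equivalently, Durbin-Levinson gives phi_{kk} iteratively:
  phi_{11} = rho(1)
  phi_{kk} = [rho(k) - sum_{j=1..k-1} phi_{k-1,j} rho(k-j)]
            / [1 - sum_{j=1..k-1} phi_{k-1,j} rho(j)],
  phi_{k,j} = phi_{k-1,j} - phi_{kk} phi_{k-1,k-j},  j = 1..k-1.
Step k = 1:
  phi_11 = rho(1) = -0.604.
Step k = 2:
  phi_22 = [rho(2) - phi_11 rho(1)] / [1 - phi_11 rho(1)] = [0.4627 - (-0.604)(-0.604)] / [1 - (-0.604)(-0.604)]
         = 0.097884 / 0.635184 = 0.1541.
Therefore phi_{22} = 0.1541.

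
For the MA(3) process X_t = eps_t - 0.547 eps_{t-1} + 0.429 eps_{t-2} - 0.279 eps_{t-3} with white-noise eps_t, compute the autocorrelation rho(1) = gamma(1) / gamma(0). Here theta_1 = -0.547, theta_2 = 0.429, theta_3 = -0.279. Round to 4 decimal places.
\rho(1) = -0.5774

For an MA(q) process with theta_0 = 1, the autocovariance is
  gamma(k) = sigma^2 * sum_{i=0..q-k} theta_i * theta_{i+k},
and rho(k) = gamma(k) / gamma(0). Sigma^2 cancels.
  numerator   = (1)*(-0.547) + (-0.547)*(0.429) + (0.429)*(-0.279) = -0.901354.
  denominator = (1)^2 + (-0.547)^2 + (0.429)^2 + (-0.279)^2 = 1.561091.
  rho(1) = -0.901354 / 1.561091 = -0.5774.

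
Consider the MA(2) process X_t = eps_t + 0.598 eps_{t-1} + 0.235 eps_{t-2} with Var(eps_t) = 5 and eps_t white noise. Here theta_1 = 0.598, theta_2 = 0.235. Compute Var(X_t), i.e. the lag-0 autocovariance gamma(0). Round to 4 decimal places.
\gamma(0) = 7.0641

For an MA(q) process X_t = eps_t + sum_i theta_i eps_{t-i} with
Var(eps_t) = sigma^2, the variance is
  gamma(0) = sigma^2 * (1 + sum_i theta_i^2).
  sum_i theta_i^2 = (0.598)^2 + (0.235)^2 = 0.357604 + 0.055225 = 0.412829.
  gamma(0) = 5 * (1 + 0.412829) = 5 * 1.412829 = 7.064145, which rounds to 7.0641.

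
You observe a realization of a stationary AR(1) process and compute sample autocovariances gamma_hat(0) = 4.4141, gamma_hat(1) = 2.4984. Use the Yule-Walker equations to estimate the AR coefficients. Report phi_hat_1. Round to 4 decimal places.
\hat\phi_{1} = 0.5660

The Yule-Walker equations for an AR(p) process read, in matrix form,
  Gamma_p phi = r_p,   with   (Gamma_p)_{ij} = gamma(|i - j|),
                       (r_p)_i = gamma(i),   i,j = 1..p.
Substitute the sample gammas (Toeplitz matrix and right-hand side of size 1):
  Gamma_p = [[4.4141]]
  r_p     = [2.4984]
With p = 1 this is the single equation gamma(0) phi_1 = gamma(1):
  phi_hat_1 = gamma(1) / gamma(0) = 2.4984 / 4.4141 = 0.5660.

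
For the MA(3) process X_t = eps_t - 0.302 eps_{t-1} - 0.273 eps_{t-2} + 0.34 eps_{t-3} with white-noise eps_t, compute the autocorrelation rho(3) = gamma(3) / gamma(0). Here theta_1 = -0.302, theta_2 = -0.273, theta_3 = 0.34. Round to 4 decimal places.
\rho(3) = 0.2653

For an MA(q) process with theta_0 = 1, the autocovariance is
  gamma(k) = sigma^2 * sum_{i=0..q-k} theta_i * theta_{i+k},
and rho(k) = gamma(k) / gamma(0). Sigma^2 cancels.
  numerator   = (1)*(0.34) = 0.34.
  denominator = (1)^2 + (-0.302)^2 + (-0.273)^2 + (0.34)^2 = 1.281333.
  rho(3) = 0.34 / 1.281333 = 0.2653.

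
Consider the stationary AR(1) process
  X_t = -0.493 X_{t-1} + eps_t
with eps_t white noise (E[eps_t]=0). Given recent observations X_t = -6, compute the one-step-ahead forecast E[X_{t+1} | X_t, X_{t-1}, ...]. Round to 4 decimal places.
E[X_{t+1} \mid \mathcal F_t] = 2.9580

For an AR(p) model X_t = c + sum_i phi_i X_{t-i} + eps_t, the
one-step-ahead conditional mean is
  E[X_{t+1} | X_t, ...] = c + sum_i phi_i X_{t+1-i}.
Substitute known values:
  E[X_{t+1} | ...] = (-0.493) * (-6)
                   = 2.9580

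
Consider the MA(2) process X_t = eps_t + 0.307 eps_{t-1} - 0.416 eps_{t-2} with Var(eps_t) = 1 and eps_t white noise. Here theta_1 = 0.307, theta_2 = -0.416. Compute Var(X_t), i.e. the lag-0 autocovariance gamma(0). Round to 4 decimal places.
\gamma(0) = 1.2673

For an MA(q) process X_t = eps_t + sum_i theta_i eps_{t-i} with
Var(eps_t) = sigma^2, the variance is
  gamma(0) = sigma^2 * (1 + sum_i theta_i^2).
  sum_i theta_i^2 = (0.307)^2 + (-0.416)^2 = 0.094249 + 0.173056 = 0.267305.
  gamma(0) = 1 * (1 + 0.267305) = 1 * 1.267305 = 1.267305, which rounds to 1.2673.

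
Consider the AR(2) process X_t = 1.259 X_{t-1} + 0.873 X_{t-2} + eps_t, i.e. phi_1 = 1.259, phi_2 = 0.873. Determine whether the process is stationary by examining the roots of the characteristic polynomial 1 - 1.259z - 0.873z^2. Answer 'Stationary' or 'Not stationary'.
\text{Not stationary}

The AR(p) characteristic polynomial is P(z) = 1 - 1.259z - 0.873z^2.
Stationarity requires all roots to lie outside the unit circle, i.e. |z| > 1 for every root.
Set 1 + (-1.259) z + (-0.873) z^2 = 0, i.e. a z^2 + b z + c = 0 with a = -0.873, b = -1.259, c = 1.
Discriminant D = b^2 - 4ac = (-1.259)^2 - 4*(-0.873)*1 = 1.585081 - (-3.492) = 5.077081.
D >= 0, so the roots are real: z = (-b +/- sqrt(D)) / (2a) = (1.259 +/- 2.253238) / (-1.746).
  z_1 = (1.259 + 2.253238) / (-1.746) = -2.0116,   |z_1| = 2.0116.
  z_2 = (1.259 - 2.253238) / (-1.746) = 0.5694,   |z_2| = 0.5694.
Moduli of all roots: 2.0116, 0.5694.
All moduli strictly greater than 1? No.
Verdict: Not stationary.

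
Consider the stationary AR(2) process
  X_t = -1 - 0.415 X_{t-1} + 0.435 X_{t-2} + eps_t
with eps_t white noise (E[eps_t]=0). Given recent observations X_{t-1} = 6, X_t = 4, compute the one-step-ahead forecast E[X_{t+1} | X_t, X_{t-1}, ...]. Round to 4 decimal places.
E[X_{t+1} \mid \mathcal F_t] = -0.0500

For an AR(p) model X_t = c + sum_i phi_i X_{t-i} + eps_t, the
one-step-ahead conditional mean is
  E[X_{t+1} | X_t, ...] = c + sum_i phi_i X_{t+1-i}.
Substitute known values:
  E[X_{t+1} | ...] = -1 + (-0.415) * (4) + (0.435) * (6)
                   = -0.0500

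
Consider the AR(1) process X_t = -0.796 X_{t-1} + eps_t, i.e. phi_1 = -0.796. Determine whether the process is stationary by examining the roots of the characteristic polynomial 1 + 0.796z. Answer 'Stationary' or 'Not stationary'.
\text{Stationary}

The AR(p) characteristic polynomial is P(z) = 1 + 0.796z.
Stationarity requires all roots to lie outside the unit circle, i.e. |z| > 1 for every root.
This is linear in z: 1 + (0.796) z = 0  =>  z = -1/(0.796) = -1.256281,  |z| = 1.256281.
Moduli of all roots: 1.2563.
All moduli strictly greater than 1? Yes.
Verdict: Stationary.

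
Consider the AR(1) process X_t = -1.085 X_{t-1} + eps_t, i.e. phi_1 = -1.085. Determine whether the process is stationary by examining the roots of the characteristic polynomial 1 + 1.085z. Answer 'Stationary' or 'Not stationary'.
\text{Not stationary}

The AR(p) characteristic polynomial is P(z) = 1 + 1.085z.
Stationarity requires all roots to lie outside the unit circle, i.e. |z| > 1 for every root.
This is linear in z: 1 + (1.085) z = 0  =>  z = -1/(1.085) = -0.921659,  |z| = 0.921659.
Moduli of all roots: 0.9217.
All moduli strictly greater than 1? No.
Verdict: Not stationary.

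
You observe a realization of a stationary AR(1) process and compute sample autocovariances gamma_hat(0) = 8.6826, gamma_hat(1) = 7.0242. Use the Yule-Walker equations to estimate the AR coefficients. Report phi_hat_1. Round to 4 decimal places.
\hat\phi_{1} = 0.8090

The Yule-Walker equations for an AR(p) process read, in matrix form,
  Gamma_p phi = r_p,   with   (Gamma_p)_{ij} = gamma(|i - j|),
                       (r_p)_i = gamma(i),   i,j = 1..p.
Substitute the sample gammas (Toeplitz matrix and right-hand side of size 1):
  Gamma_p = [[8.6826]]
  r_p     = [7.0242]
With p = 1 this is the single equation gamma(0) phi_1 = gamma(1):
  phi_hat_1 = gamma(1) / gamma(0) = 7.0242 / 8.6826 = 0.8090.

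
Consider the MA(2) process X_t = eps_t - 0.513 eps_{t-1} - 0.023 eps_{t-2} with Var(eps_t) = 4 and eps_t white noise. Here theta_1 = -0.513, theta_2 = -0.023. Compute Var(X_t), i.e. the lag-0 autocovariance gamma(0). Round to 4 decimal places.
\gamma(0) = 5.0548

For an MA(q) process X_t = eps_t + sum_i theta_i eps_{t-i} with
Var(eps_t) = sigma^2, the variance is
  gamma(0) = sigma^2 * (1 + sum_i theta_i^2).
  sum_i theta_i^2 = (-0.513)^2 + (-0.023)^2 = 0.263169 + 0.000529 = 0.263698.
  gamma(0) = 4 * (1 + 0.263698) = 4 * 1.263698 = 5.054792, which rounds to 5.0548.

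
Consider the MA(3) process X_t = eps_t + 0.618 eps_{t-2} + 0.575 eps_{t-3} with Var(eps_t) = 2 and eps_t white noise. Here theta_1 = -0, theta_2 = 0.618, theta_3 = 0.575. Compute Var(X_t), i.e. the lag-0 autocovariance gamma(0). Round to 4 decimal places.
\gamma(0) = 3.4251

For an MA(q) process X_t = eps_t + sum_i theta_i eps_{t-i} with
Var(eps_t) = sigma^2, the variance is
  gamma(0) = sigma^2 * (1 + sum_i theta_i^2).
  sum_i theta_i^2 = (-0)^2 + (0.618)^2 + (0.575)^2 = 0 + 0.381924 + 0.330625 = 0.712549.
  gamma(0) = 2 * (1 + 0.712549) = 2 * 1.712549 = 3.425098, which rounds to 3.4251.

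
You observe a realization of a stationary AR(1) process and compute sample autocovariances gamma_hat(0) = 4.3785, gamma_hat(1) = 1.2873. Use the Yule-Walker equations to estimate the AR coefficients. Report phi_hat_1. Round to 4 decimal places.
\hat\phi_{1} = 0.2940

The Yule-Walker equations for an AR(p) process read, in matrix form,
  Gamma_p phi = r_p,   with   (Gamma_p)_{ij} = gamma(|i - j|),
                       (r_p)_i = gamma(i),   i,j = 1..p.
Substitute the sample gammas (Toeplitz matrix and right-hand side of size 1):
  Gamma_p = [[4.3785]]
  r_p     = [1.2873]
With p = 1 this is the single equation gamma(0) phi_1 = gamma(1):
  phi_hat_1 = gamma(1) / gamma(0) = 1.2873 / 4.3785 = 0.2940.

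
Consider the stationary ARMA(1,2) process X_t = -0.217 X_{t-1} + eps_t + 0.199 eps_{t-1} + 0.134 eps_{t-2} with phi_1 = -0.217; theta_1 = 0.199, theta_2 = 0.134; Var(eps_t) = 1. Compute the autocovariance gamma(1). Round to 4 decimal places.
\gamma(1) = -0.0248

Multiply the model equation by X_{t-k} and take expectations. With theta_0 = psi_0 = 1 and psi_j the MA(infinity) weights, this gives
  gamma(k) - sum_i phi_i gamma(k-i) = c_k,
  c_k = sigma^2 * sum_{j=k..q} theta_j psi_{j-k}   (c_k = 0 for k > q),
using gamma(-m) = gamma(m).
psi-weights needed (psi_j = theta_j + sum_i phi_i psi_{j-i}):
  psi_1 = theta_1 + phi_1 = 0.199 + (-0.217) = -0.018
  psi_2 = theta_2 + phi_1 psi_1 = 0.134 + (-0.217)(-0.018) = 0.137906
Right-hand sides:
  c_0 = sigma^2 (1 + theta_1 psi_1 + theta_2 psi_2) = 1 * (1 + (0.199)(-0.018) + (0.134)(0.137906)) = 1 * 1.014897 = 1.014897
  c_1 = sigma^2 (theta_1 + theta_2 psi_1) = 1 * (0.199 + (0.134)(-0.018)) = 0.196588
  c_2 = sigma^2 theta_2 = 1 * (0.134) = 0.134
Equations for k = 0 and k = 1 (AR order 1):
  gamma(0) = phi_1 gamma(1) + c_0
  gamma(1) = phi_1 gamma(0) + c_1
Substituting the second into the first: gamma(0) (1 - phi_1^2) = c_0 + phi_1 c_1, so
  gamma(0) = (c_0 + phi_1 c_1) / (1 - phi_1^2) = (1.014897 + (-0.217)(0.196588)) / (1 - (-0.217)^2) = 0.972238 / 0.952911 = 1.020282.
  gamma(1) = phi_1 gamma(0) + c_1 = (-0.217)(1.020282) + (0.196588) = -0.024813.
Therefore gamma(1) = -0.0248 (to 4 decimal places).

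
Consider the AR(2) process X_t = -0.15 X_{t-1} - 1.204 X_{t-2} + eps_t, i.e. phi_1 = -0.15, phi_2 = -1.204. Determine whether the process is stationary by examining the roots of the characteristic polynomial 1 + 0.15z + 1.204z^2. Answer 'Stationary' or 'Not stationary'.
\text{Not stationary}

The AR(p) characteristic polynomial is P(z) = 1 + 0.15z + 1.204z^2.
Stationarity requires all roots to lie outside the unit circle, i.e. |z| > 1 for every root.
Set 1 + (0.15) z + (1.204) z^2 = 0, i.e. a z^2 + b z + c = 0 with a = 1.204, b = 0.15, c = 1.
Discriminant D = b^2 - 4ac = (0.15)^2 - 4*(1.204)*1 = 0.0225 - (4.816) = -4.7935.
D < 0, so the roots are the complex-conjugate pair z = (-b +/- i sqrt(-D)) / (2a) = -0.0623 +/- 0.9092i.
For a conjugate pair |z|^2 = z * conj(z) = (product of roots) = c/a = 1/(1.204) = 0.830565, so |z| = sqrt(0.830565) = 0.9114 for both roots.
Moduli of all roots: 0.9114, 0.9114.
All moduli strictly greater than 1? No.
Verdict: Not stationary.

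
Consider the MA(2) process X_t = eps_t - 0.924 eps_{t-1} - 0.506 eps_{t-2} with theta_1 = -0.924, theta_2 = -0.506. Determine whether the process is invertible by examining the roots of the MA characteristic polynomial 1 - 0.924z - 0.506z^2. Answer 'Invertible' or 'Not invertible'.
\text{Not invertible}

The MA(q) characteristic polynomial is P(z) = 1 - 0.924z - 0.506z^2.
Invertibility requires all roots to lie outside the unit circle, i.e. |z| > 1 for every root.
Set 1 + (-0.924) z + (-0.506) z^2 = 0, i.e. a z^2 + b z + c = 0 with a = -0.506, b = -0.924, c = 1.
Discriminant D = b^2 - 4ac = (-0.924)^2 - 4*(-0.506)*1 = 0.853776 - (-2.024) = 2.877776.
D >= 0, so the roots are real: z = (-b +/- sqrt(D)) / (2a) = (0.924 +/- 1.696401) / (-1.012).
  z_1 = (0.924 + 1.696401) / (-1.012) = -2.5893,   |z_1| = 2.5893.
  z_2 = (0.924 - 1.696401) / (-1.012) = 0.7632,   |z_2| = 0.7632.
Moduli of all roots: 2.5893, 0.7632.
All moduli strictly greater than 1? No.
Verdict: Not invertible.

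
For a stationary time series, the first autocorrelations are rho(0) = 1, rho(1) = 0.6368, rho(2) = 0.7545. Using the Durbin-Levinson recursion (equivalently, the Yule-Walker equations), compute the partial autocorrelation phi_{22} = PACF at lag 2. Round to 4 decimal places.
\phi_{22} = 0.5870

The PACF at lag k is phi_{kk}, the last component of the solution
to the Yule-Walker system G_k phi = r_k where
  (G_k)_{ij} = rho(|i - j|), (r_k)_i = rho(i), i,j = 1..k.
Equivalently, Durbin-Levinson gives phi_{kk} iteratively:
  phi_{11} = rho(1)
  phi_{kk} = [rho(k) - sum_{j=1..k-1} phi_{k-1,j} rho(k-j)]
            / [1 - sum_{j=1..k-1} phi_{k-1,j} rho(j)],
  phi_{k,j} = phi_{k-1,j} - phi_{kk} phi_{k-1,k-j},  j = 1..k-1.
Step k = 1:
  phi_11 = rho(1) = 0.6368.
Step k = 2:
  phi_22 = [rho(2) - phi_11 rho(1)] / [1 - phi_11 rho(1)] = [0.7545 - (0.6368)(0.6368)] / [1 - (0.6368)(0.6368)]
         = 0.34898576 / 0.59448576 = 0.587.
Therefore phi_{22} = 0.5870.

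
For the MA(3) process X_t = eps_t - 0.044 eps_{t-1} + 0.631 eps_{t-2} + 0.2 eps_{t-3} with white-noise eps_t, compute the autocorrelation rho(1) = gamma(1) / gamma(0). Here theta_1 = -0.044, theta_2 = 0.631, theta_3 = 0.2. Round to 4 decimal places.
\rho(1) = 0.0378

For an MA(q) process with theta_0 = 1, the autocovariance is
  gamma(k) = sigma^2 * sum_{i=0..q-k} theta_i * theta_{i+k},
and rho(k) = gamma(k) / gamma(0). Sigma^2 cancels.
  numerator   = (1)*(-0.044) + (-0.044)*(0.631) + (0.631)*(0.2) = 0.054436.
  denominator = (1)^2 + (-0.044)^2 + (0.631)^2 + (0.2)^2 = 1.440097.
  rho(1) = 0.054436 / 1.440097 = 0.0378.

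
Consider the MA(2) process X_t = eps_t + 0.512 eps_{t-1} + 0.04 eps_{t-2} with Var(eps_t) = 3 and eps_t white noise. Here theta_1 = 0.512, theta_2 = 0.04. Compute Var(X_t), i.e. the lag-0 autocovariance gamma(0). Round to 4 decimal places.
\gamma(0) = 3.7912

For an MA(q) process X_t = eps_t + sum_i theta_i eps_{t-i} with
Var(eps_t) = sigma^2, the variance is
  gamma(0) = sigma^2 * (1 + sum_i theta_i^2).
  sum_i theta_i^2 = (0.512)^2 + (0.04)^2 = 0.262144 + 0.0016 = 0.263744.
  gamma(0) = 3 * (1 + 0.263744) = 3 * 1.263744 = 3.791232, which rounds to 3.7912.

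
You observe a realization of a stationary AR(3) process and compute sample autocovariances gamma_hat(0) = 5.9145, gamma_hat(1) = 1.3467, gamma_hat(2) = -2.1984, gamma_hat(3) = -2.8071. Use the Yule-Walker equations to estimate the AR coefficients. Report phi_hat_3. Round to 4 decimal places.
\hat\phi_{3} = -0.3300

The Yule-Walker equations for an AR(p) process read, in matrix form,
  Gamma_p phi = r_p,   with   (Gamma_p)_{ij} = gamma(|i - j|),
                       (r_p)_i = gamma(i),   i,j = 1..p.
Substitute the sample gammas (Toeplitz matrix and right-hand side of size 3):
  Gamma_p = [[5.9145, 1.3467, -2.1984], [1.3467, 5.9145, 1.3467], [-2.1984, 1.3467, 5.9145]]
  r_p     = [1.3467, -2.1984, -2.8071]
Written out (R1..R3):
  (R1) 5.9145 phi_1 + 1.3467 phi_2 - 2.1984 phi_3 = 1.3467
  (R2) 1.3467 phi_1 + 5.9145 phi_2 + 1.3467 phi_3 = -2.1984
  (R3) -2.1984 phi_1 + 1.3467 phi_2 + 5.9145 phi_3 = -2.8071
Gaussian elimination:
  R2 <- R2 - (1.3467/5.9145) R1 = R2 - (0.227695) R1:  5.607864 phi_2 + 1.847264 phi_3 = -2.505036
  R3 <- R3 - (-2.1984/5.9145) R1 = R3 - (-0.371697) R1:  1.847264 phi_2 + 5.097362 phi_3 = -2.306536
  R3 <- R3 - (1.847264/5.607864) R2 = R3 - (0.329406) R2:  4.488862 phi_3 = -1.481362
Back-substitution:
  phi_hat_3 = -1.481362 / 4.488862 = -0.330008
  phi_hat_2 = (-2.505036 - (1.847264)(-0.330008)) / 5.607864 = -0.337994
  phi_hat_1 = (1.3467 - (1.3467)(-0.337994) - (-2.1984)(-0.330008)) / 5.9145 = 0.181991
So phi_hat = [0.1820, -0.3380, -0.3300].
Therefore phi_hat_3 = -0.3300.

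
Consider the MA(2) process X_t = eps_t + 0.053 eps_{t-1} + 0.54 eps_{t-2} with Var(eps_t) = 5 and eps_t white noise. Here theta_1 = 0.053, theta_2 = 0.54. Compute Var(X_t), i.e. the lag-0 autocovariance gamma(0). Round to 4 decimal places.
\gamma(0) = 6.4720

For an MA(q) process X_t = eps_t + sum_i theta_i eps_{t-i} with
Var(eps_t) = sigma^2, the variance is
  gamma(0) = sigma^2 * (1 + sum_i theta_i^2).
  sum_i theta_i^2 = (0.053)^2 + (0.54)^2 = 0.002809 + 0.2916 = 0.294409.
  gamma(0) = 5 * (1 + 0.294409) = 5 * 1.294409 = 6.472045, which rounds to 6.4720.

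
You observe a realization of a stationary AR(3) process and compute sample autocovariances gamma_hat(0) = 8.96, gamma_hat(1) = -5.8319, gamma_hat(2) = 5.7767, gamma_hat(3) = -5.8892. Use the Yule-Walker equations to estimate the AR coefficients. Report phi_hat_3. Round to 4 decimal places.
\hat\phi_{3} = -0.3030

The Yule-Walker equations for an AR(p) process read, in matrix form,
  Gamma_p phi = r_p,   with   (Gamma_p)_{ij} = gamma(|i - j|),
                       (r_p)_i = gamma(i),   i,j = 1..p.
Substitute the sample gammas (Toeplitz matrix and right-hand side of size 3):
  Gamma_p = [[8.96, -5.8319, 5.7767], [-5.8319, 8.96, -5.8319], [5.7767, -5.8319, 8.96]]
  r_p     = [-5.8319, 5.7767, -5.8892]
Written out (R1..R3):
  (R1) 8.96 phi_1 - 5.8319 phi_2 + 5.7767 phi_3 = -5.8319
  (R2) -5.8319 phi_1 + 8.96 phi_2 - 5.8319 phi_3 = 5.7767
  (R3) 5.7767 phi_1 - 5.8319 phi_2 + 8.96 phi_3 = -5.8892
Gaussian elimination:
  R2 <- R2 - (-5.8319/8.96) R1 = R2 - (-0.650882) R1:  5.164123 phi_2 - 2.071952 phi_3 = 1.980823
  R3 <- R3 - (5.7767/8.96) R1 = R3 - (0.644721) R1:  -2.071952 phi_2 + 5.23564 phi_3 = -2.129252
  R3 <- R3 - (-2.071952/5.164123) R2 = R3 - (-0.40122) R2:  4.404331 phi_3 = -1.334505
Back-substitution:
  phi_hat_3 = -1.334505 / 4.404331 = -0.302998
  phi_hat_2 = (1.980823 - (-2.071952)(-0.302998)) / 5.164123 = 0.262005
  phi_hat_1 = (-5.8319 - (-5.8319)(0.262005) - (5.7767)(-0.302998)) / 8.96 = -0.284998
So phi_hat = [-0.2850, 0.2620, -0.3030].
Therefore phi_hat_3 = -0.3030.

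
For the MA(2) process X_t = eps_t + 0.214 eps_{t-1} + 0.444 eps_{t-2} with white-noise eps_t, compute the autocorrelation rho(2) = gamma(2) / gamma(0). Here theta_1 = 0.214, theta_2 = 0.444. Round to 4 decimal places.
\rho(2) = 0.3572

For an MA(q) process with theta_0 = 1, the autocovariance is
  gamma(k) = sigma^2 * sum_{i=0..q-k} theta_i * theta_{i+k},
and rho(k) = gamma(k) / gamma(0). Sigma^2 cancels.
  numerator   = (1)*(0.444) = 0.444.
  denominator = (1)^2 + (0.214)^2 + (0.444)^2 = 1.242932.
  rho(2) = 0.444 / 1.242932 = 0.3572.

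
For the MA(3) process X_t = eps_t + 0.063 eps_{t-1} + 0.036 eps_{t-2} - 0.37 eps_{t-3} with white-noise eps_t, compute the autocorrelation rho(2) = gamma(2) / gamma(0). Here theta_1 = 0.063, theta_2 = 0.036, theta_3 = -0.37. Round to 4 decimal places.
\rho(2) = 0.0111

For an MA(q) process with theta_0 = 1, the autocovariance is
  gamma(k) = sigma^2 * sum_{i=0..q-k} theta_i * theta_{i+k},
and rho(k) = gamma(k) / gamma(0). Sigma^2 cancels.
  numerator   = (1)*(0.036) + (0.063)*(-0.37) = 0.01269.
  denominator = (1)^2 + (0.063)^2 + (0.036)^2 + (-0.37)^2 = 1.142165.
  rho(2) = 0.01269 / 1.142165 = 0.0111.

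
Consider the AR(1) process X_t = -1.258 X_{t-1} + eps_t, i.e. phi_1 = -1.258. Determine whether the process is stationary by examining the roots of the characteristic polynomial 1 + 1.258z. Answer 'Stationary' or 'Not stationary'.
\text{Not stationary}

The AR(p) characteristic polynomial is P(z) = 1 + 1.258z.
Stationarity requires all roots to lie outside the unit circle, i.e. |z| > 1 for every root.
This is linear in z: 1 + (1.258) z = 0  =>  z = -1/(1.258) = -0.794913,  |z| = 0.794913.
Moduli of all roots: 0.7949.
All moduli strictly greater than 1? No.
Verdict: Not stationary.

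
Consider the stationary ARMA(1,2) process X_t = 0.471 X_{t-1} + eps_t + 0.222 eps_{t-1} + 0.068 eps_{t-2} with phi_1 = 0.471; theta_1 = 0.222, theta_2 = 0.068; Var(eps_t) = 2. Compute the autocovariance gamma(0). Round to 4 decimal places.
\gamma(0) = 3.3603

Multiply the model equation by X_{t-k} and take expectations. With theta_0 = psi_0 = 1 and psi_j the MA(infinity) weights, this gives
  gamma(k) - sum_i phi_i gamma(k-i) = c_k,
  c_k = sigma^2 * sum_{j=k..q} theta_j psi_{j-k}   (c_k = 0 for k > q),
using gamma(-m) = gamma(m).
psi-weights needed (psi_j = theta_j + sum_i phi_i psi_{j-i}):
  psi_1 = theta_1 + phi_1 = 0.222 + (0.471) = 0.693
  psi_2 = theta_2 + phi_1 psi_1 = 0.068 + (0.471)(0.693) = 0.394403
Right-hand sides:
  c_0 = sigma^2 (1 + theta_1 psi_1 + theta_2 psi_2) = 2 * (1 + (0.222)(0.693) + (0.068)(0.394403)) = 2 * 1.180665 = 2.361331
  c_1 = sigma^2 (theta_1 + theta_2 psi_1) = 2 * (0.222 + (0.068)(0.693)) = 0.538248
  c_2 = sigma^2 theta_2 = 2 * (0.068) = 0.136
Equations for k = 0 and k = 1 (AR order 1):
  gamma(0) = phi_1 gamma(1) + c_0
  gamma(1) = phi_1 gamma(0) + c_1
Substituting the second into the first: gamma(0) (1 - phi_1^2) = c_0 + phi_1 c_1, so
  gamma(0) = (c_0 + phi_1 c_1) / (1 - phi_1^2) = (2.361331 + (0.471)(0.538248)) / (1 - (0.471)^2) = 2.614846 / 0.778159 = 3.360297.
Therefore gamma(0) = 3.3603 (to 4 decimal places).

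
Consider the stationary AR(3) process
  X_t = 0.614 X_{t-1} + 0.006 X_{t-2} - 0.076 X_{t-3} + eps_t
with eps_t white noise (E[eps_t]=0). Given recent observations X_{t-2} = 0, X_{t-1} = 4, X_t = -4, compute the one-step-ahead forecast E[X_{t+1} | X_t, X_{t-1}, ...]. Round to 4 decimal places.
E[X_{t+1} \mid \mathcal F_t] = -2.4320

For an AR(p) model X_t = c + sum_i phi_i X_{t-i} + eps_t, the
one-step-ahead conditional mean is
  E[X_{t+1} | X_t, ...] = c + sum_i phi_i X_{t+1-i}.
Substitute known values:
  E[X_{t+1} | ...] = (0.614) * (-4) + (0.006) * (4) + (-0.076) * (0)
                   = -2.4320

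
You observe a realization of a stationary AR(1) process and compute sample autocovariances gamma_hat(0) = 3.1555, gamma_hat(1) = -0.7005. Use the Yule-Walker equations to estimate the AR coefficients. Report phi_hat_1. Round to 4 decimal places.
\hat\phi_{1} = -0.2220

The Yule-Walker equations for an AR(p) process read, in matrix form,
  Gamma_p phi = r_p,   with   (Gamma_p)_{ij} = gamma(|i - j|),
                       (r_p)_i = gamma(i),   i,j = 1..p.
Substitute the sample gammas (Toeplitz matrix and right-hand side of size 1):
  Gamma_p = [[3.1555]]
  r_p     = [-0.7005]
With p = 1 this is the single equation gamma(0) phi_1 = gamma(1):
  phi_hat_1 = gamma(1) / gamma(0) = -0.7005 / 3.1555 = -0.2220.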